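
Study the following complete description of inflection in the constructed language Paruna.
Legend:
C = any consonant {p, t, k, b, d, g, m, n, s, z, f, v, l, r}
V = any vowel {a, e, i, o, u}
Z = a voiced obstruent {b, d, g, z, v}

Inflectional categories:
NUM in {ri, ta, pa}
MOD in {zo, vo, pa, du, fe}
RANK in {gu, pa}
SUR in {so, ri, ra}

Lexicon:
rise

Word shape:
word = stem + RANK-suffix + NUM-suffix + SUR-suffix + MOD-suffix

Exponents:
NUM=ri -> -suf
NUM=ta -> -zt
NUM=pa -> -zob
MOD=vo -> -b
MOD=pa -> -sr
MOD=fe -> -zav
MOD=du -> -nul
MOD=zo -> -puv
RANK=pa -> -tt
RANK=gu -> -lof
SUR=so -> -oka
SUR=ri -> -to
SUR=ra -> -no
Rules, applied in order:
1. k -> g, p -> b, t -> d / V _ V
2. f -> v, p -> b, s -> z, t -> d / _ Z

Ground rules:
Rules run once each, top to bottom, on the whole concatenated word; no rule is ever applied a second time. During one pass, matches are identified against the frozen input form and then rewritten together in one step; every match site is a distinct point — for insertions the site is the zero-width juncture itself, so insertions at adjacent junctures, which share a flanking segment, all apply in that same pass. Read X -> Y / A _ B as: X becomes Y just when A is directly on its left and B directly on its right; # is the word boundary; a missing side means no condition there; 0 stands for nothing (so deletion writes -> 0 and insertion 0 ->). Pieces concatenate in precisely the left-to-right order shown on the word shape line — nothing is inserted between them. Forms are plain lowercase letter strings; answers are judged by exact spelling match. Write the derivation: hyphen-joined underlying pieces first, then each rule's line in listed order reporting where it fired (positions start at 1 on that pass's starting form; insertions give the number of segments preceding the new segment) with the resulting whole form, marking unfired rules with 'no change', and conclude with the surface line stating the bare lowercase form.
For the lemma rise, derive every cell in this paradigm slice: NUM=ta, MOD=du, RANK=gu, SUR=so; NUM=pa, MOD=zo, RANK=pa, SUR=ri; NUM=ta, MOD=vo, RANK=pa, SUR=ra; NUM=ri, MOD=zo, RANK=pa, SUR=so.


cell NUM=ta, MOD=du, RANK=gu, SUR=so:
underlying: rise-lof-zt-oka-nul
1. k -> g, p -> b, t -> d / V _ V: fires at position(s) 11: riselofztoganul
2. f -> v, p -> b, s -> z, t -> d / _ Z: fires at position(s) 7: riselovztoganul
surface: riselovztoganul

cell NUM=pa, MOD=zo, RANK=pa, SUR=ri:
underlying: rise-tt-zob-to-puv
1. k -> g, p -> b, t -> d / V _ V: fires at position(s) 12: risettzobtobuv
2. f -> v, p -> b, s -> z, t -> d / _ Z: fires at position(s) 6: risetdzobtobuv
surface: risetdzobtobuv

cell NUM=ta, MOD=vo, RANK=pa, SUR=ra:
underlying: rise-tt-zt-no-b
1. k -> g, p -> b, t -> d / V _ V: no change
2. f -> v, p -> b, s -> z, t -> d / _ Z: fires at position(s) 6: risetdztnob
surface: risetdztnob

cell NUM=ri, MOD=zo, RANK=pa, SUR=so:
underlying: rise-tt-suf-oka-puv
1. k -> g, p -> b, t -> d / V _ V: fires at position(s) 11, 13: risettsufogabuv
2. f -> v, p -> b, s -> z, t -> d / _ Z: no change
surface: risettsufogabuv


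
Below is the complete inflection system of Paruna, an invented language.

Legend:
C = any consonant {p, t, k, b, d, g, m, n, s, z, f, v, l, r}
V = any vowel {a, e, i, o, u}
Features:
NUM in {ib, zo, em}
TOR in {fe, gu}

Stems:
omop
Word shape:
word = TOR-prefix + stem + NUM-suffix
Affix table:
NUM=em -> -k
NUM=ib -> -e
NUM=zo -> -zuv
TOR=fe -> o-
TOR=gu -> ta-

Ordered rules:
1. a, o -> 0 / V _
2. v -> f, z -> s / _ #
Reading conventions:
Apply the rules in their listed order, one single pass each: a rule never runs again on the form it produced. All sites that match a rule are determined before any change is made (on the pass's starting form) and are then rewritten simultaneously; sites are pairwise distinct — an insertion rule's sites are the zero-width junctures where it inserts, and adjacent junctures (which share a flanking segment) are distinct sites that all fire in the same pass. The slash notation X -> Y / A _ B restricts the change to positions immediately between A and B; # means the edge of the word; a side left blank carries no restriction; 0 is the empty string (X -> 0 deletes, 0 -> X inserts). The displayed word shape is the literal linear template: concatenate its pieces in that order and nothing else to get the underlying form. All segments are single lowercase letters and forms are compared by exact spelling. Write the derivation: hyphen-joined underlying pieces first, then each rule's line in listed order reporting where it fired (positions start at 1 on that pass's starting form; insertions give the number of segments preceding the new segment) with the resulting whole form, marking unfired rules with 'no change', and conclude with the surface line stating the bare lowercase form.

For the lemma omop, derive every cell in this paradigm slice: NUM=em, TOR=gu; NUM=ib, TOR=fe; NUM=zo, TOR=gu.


cell NUM=em, TOR=gu:
underlying: ta-omop-k
1. a, o -> 0 / V _: fires at position(s) 3: tamopk
2. v -> f, z -> s / _ #: no change
surface: tamopk

cell NUM=ib, TOR=fe:
underlying: o-omop-e
1. a, o -> 0 / V _: fires at position(s) 2: omope
2. v -> f, z -> s / _ #: no change
surface: omope

cell NUM=zo, TOR=gu:
underlying: ta-omop-zuv
1. a, o -> 0 / V _: fires at position(s) 3: tamopzuv
2. v -> f, z -> s / _ #: fires at position(s) 8: tamopzuf
surface: tamopzuf


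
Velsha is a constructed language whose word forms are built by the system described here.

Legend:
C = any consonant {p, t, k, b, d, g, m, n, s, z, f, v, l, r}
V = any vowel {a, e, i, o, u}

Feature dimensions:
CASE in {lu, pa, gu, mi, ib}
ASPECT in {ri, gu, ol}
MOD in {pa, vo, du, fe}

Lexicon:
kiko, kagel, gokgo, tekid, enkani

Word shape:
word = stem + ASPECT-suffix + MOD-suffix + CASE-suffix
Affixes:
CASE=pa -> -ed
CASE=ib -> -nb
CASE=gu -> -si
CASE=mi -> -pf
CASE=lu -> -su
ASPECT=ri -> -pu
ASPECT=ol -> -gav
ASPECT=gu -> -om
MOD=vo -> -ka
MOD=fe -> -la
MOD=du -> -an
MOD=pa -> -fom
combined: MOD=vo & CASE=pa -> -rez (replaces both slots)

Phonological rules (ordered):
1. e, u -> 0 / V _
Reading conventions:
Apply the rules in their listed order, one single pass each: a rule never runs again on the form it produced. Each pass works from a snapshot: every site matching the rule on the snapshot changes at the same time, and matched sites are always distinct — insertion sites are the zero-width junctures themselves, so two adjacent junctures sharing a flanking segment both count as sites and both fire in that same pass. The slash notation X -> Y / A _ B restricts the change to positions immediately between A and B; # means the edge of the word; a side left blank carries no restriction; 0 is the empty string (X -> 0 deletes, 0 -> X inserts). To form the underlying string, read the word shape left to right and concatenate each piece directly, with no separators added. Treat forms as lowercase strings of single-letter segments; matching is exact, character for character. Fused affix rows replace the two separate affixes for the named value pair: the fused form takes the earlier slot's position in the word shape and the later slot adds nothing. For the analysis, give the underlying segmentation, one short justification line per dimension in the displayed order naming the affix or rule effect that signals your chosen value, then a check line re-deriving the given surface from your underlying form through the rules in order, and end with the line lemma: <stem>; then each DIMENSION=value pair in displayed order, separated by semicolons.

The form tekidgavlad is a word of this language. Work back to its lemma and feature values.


underlying: tekid-gav-la-ed
CASE=pa - signalled by the affix -ed
ASPECT=ol - signalled by the affix -gav
MOD=fe - signalled by the affix -la
check: tekidgavlaed -> tekidgavlad
lemma: tekid; CASE=pa; ASPECT=ol; MOD=fe


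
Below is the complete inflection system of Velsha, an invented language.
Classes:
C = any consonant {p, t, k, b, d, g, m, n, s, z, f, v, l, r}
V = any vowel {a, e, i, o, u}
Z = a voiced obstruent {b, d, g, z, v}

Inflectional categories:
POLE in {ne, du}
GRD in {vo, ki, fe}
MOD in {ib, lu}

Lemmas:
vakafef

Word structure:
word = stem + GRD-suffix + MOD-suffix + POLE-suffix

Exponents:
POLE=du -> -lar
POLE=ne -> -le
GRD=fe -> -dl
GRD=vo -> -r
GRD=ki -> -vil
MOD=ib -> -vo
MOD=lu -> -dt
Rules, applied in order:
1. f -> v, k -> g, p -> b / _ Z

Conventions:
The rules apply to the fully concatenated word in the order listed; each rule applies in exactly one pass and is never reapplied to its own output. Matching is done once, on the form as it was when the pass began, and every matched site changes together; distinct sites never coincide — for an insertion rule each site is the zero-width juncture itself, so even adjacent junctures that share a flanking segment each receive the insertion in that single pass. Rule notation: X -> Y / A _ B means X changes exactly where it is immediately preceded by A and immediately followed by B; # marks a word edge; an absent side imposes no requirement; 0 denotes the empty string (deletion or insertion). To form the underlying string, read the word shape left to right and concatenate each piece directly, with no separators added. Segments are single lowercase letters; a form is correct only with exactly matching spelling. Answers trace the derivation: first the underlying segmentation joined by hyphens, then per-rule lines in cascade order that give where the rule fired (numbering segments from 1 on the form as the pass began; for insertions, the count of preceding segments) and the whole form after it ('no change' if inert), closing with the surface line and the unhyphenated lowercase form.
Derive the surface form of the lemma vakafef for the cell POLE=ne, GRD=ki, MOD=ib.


underlying: vakafef-vil-vo-le
1. f -> v, k -> g, p -> b / _ Z: fires at position(s) 7: vakafevvilvole
surface: vakafevvilvole


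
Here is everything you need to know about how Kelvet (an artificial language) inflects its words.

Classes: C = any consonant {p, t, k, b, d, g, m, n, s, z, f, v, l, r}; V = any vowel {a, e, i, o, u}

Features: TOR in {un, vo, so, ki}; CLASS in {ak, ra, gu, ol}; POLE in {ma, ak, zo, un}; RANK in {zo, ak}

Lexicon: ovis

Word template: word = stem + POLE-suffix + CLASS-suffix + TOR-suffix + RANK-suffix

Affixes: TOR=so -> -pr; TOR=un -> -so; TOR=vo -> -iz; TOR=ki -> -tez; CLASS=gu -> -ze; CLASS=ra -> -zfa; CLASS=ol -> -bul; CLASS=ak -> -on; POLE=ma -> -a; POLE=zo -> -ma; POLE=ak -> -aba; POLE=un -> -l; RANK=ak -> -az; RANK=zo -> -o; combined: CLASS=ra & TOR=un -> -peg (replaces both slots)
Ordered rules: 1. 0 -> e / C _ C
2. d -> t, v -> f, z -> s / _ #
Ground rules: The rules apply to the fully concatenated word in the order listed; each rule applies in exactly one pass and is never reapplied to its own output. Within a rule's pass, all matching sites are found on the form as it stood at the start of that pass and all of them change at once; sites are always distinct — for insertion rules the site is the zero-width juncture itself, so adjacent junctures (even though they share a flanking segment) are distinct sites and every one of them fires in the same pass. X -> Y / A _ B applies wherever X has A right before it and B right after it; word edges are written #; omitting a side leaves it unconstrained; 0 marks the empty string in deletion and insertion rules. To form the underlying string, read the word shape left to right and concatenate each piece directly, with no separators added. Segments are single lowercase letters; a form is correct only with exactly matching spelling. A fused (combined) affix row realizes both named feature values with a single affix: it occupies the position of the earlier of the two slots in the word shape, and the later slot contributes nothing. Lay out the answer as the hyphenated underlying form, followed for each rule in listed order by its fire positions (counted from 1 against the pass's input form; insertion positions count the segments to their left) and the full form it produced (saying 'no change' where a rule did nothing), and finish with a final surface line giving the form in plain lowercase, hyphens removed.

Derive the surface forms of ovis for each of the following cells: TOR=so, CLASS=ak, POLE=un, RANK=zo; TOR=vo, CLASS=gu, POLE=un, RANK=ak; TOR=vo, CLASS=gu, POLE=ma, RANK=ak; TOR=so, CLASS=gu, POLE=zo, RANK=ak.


cell TOR=so, CLASS=ak, POLE=un, RANK=zo:
underlying: ovis-l-on-pr-o
1. 0 -> e / C _ C: inserts after position(s) 4, 7, 8: oviselonepero
2. d -> t, v -> f, z -> s / _ #: no change
surface: oviselonepero

cell TOR=vo, CLASS=gu, POLE=un, RANK=ak:
underlying: ovis-l-ze-iz-az
1. 0 -> e / C _ C: inserts after position(s) 4, 5: oviselezeizaz
2. d -> t, v -> f, z -> s / _ #: fires at position(s) 13: oviselezeizas
surface: oviselezeizas

cell TOR=vo, CLASS=gu, POLE=ma, RANK=ak:
underlying: ovis-a-ze-iz-az
1. 0 -> e / C _ C: no change
2. d -> t, v -> f, z -> s / _ #: fires at position(s) 11: ovisazeizas
surface: ovisazeizas

cell TOR=so, CLASS=gu, POLE=zo, RANK=ak:
underlying: ovis-ma-ze-pr-az
1. 0 -> e / C _ C: inserts after position(s) 4, 9: ovisemazeperaz
2. d -> t, v -> f, z -> s / _ #: fires at position(s) 14: ovisemazeperas
surface: ovisemazeperas


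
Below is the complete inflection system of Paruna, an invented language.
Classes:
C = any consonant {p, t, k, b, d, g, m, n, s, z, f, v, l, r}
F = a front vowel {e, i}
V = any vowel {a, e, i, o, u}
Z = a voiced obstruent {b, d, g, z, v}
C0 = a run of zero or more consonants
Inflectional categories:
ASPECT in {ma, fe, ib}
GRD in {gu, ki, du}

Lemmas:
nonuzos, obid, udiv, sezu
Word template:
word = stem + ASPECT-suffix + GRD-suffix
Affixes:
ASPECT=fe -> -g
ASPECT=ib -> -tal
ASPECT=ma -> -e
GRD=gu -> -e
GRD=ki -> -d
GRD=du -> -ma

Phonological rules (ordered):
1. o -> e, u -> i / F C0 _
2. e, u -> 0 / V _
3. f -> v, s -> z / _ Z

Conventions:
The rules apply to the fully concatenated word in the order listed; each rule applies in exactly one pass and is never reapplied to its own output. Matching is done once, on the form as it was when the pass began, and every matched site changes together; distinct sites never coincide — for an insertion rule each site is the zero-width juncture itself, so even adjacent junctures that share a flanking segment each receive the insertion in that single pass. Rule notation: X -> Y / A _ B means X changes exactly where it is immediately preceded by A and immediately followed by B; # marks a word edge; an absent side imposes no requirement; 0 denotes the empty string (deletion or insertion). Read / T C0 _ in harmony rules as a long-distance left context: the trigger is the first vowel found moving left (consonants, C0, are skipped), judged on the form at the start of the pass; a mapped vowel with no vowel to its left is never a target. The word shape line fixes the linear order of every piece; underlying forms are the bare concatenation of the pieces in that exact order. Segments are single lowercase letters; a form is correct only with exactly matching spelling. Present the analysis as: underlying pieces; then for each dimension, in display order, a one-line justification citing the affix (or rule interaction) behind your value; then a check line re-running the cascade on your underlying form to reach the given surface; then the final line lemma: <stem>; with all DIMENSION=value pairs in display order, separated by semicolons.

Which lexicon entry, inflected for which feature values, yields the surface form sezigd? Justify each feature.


underlying: sezu-g-d
ASPECT=fe - signalled by the affix -g
GRD=ki - signalled by the affix -d
check: sezugd -> sezigd -> sezigd -> sezigd
lemma: sezu; ASPECT=fe; GRD=ki


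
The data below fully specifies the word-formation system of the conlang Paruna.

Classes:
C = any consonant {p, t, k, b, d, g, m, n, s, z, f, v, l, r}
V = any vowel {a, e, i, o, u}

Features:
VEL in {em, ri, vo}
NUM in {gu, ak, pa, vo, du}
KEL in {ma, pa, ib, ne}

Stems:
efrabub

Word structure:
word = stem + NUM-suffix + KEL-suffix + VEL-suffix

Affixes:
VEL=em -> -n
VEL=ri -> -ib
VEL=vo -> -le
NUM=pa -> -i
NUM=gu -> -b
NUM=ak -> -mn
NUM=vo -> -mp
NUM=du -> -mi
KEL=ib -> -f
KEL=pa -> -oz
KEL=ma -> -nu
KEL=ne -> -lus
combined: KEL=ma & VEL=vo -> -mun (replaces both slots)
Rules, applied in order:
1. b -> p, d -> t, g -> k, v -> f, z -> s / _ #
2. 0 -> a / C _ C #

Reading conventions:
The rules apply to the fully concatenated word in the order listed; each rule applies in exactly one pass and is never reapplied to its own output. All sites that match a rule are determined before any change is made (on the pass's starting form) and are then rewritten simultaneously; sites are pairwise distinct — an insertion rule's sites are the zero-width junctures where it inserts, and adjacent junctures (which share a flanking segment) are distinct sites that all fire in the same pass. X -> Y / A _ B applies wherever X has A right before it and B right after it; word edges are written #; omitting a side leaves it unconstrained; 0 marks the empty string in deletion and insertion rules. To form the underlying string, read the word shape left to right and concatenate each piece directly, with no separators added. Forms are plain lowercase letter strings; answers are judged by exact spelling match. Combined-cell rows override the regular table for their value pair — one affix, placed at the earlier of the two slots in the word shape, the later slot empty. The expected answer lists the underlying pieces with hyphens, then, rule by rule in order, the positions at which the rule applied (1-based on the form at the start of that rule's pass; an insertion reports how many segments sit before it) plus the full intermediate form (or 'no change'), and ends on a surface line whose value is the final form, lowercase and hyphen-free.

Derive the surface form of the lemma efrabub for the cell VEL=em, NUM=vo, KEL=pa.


underlying: efrabub-mp-oz-n
1. b -> p, d -> t, g -> k, v -> f, z -> s / _ #: no change
2. 0 -> a / C _ C #: inserts after position(s) 11: efrabubmpozan
surface: efrabubmpozan


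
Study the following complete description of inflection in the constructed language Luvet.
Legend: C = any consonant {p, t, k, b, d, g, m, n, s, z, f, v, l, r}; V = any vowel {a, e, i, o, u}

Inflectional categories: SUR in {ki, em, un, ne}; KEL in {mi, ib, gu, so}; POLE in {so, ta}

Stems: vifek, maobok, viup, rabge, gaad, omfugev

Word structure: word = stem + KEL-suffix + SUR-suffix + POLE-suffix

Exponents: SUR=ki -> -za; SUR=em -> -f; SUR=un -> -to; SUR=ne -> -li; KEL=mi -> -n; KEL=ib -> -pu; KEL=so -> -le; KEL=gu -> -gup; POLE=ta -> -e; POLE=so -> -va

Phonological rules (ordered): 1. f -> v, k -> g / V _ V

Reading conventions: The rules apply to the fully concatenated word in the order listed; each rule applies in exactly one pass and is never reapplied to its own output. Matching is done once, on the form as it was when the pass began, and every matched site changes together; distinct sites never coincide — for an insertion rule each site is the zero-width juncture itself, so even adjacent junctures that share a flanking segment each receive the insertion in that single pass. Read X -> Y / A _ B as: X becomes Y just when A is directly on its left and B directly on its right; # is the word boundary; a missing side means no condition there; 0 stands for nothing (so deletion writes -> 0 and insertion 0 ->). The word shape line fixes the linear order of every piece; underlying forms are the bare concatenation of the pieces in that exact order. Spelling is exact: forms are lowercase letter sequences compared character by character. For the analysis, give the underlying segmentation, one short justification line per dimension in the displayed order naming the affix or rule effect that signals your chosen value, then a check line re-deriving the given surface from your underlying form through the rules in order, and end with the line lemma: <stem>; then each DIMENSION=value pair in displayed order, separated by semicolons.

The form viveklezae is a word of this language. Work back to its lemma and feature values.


underlying: vifek-le-za-e
SUR=ki - signalled by the affix -za
KEL=so - signalled by the affix -le
POLE=ta - signalled by the affix -e
check: vifeklezae -> viveklezae
lemma: vifek; SUR=ki; KEL=so; POLE=ta


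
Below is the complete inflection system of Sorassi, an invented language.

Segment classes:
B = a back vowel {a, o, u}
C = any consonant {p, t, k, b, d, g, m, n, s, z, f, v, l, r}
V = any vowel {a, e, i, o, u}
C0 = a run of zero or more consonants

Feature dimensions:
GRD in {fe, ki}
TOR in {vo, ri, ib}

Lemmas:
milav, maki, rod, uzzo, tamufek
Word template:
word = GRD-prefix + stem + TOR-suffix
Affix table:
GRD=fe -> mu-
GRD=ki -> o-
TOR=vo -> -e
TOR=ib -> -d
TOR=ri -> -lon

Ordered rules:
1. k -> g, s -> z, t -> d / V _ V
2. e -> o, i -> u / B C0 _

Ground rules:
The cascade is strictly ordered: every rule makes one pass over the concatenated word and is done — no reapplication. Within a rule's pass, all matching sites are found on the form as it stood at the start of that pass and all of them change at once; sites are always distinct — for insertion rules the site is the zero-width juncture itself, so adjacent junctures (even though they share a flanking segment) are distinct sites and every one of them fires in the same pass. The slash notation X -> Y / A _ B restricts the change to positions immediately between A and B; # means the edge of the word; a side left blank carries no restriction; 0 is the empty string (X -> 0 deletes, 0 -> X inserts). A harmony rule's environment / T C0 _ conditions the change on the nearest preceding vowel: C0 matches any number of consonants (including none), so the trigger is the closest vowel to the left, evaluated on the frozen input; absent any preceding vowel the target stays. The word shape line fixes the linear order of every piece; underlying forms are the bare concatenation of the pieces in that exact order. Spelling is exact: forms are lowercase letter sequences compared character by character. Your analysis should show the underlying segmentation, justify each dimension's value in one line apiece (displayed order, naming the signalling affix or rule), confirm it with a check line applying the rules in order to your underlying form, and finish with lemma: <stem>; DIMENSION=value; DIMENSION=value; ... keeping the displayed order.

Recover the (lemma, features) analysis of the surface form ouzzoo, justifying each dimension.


underlying: o-uzzo-e
GRD=ki - signalled by the affix o-
TOR=vo - signalled by the affix -e
check: ouzzoe -> ouzzoe -> ouzzoo
lemma: uzzo; GRD=ki; TOR=vo


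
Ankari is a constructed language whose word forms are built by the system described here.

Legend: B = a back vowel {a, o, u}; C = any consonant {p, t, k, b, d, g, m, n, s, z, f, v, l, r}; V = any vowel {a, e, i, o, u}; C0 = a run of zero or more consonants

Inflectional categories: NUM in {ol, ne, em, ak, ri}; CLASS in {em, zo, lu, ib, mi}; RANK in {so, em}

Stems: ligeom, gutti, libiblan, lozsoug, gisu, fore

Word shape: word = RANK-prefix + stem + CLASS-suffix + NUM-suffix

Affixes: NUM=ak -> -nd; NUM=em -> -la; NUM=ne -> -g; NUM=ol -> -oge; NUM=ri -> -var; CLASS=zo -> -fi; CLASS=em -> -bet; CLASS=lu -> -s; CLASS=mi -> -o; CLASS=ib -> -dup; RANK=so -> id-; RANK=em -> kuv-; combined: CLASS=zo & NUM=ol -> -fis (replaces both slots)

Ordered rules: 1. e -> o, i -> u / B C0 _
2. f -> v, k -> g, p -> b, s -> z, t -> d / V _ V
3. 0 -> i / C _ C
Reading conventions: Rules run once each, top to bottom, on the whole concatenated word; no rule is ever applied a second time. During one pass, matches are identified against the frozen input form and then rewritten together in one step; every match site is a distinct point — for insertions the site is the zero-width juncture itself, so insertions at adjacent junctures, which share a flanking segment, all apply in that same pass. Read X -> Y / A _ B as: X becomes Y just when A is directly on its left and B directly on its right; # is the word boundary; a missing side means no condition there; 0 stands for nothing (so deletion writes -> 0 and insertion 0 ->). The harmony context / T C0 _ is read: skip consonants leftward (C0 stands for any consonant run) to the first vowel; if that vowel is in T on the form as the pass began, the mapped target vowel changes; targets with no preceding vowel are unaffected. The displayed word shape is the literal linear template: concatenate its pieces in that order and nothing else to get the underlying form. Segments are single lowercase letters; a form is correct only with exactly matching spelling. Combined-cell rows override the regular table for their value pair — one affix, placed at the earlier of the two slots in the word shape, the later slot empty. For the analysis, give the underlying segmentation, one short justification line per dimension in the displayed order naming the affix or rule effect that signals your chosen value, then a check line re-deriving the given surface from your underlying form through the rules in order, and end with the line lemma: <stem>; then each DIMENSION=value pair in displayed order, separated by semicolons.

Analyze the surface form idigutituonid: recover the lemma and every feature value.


underlying: id-gutti-o-nd
NUM=ak - signalled by the affix -nd
CLASS=mi - signalled by the affix -o
RANK=so - signalled by the affix id-
check: idguttiond -> idguttuond -> idguttuond -> idigutituonid
lemma: gutti; NUM=ak; CLASS=mi; RANK=so


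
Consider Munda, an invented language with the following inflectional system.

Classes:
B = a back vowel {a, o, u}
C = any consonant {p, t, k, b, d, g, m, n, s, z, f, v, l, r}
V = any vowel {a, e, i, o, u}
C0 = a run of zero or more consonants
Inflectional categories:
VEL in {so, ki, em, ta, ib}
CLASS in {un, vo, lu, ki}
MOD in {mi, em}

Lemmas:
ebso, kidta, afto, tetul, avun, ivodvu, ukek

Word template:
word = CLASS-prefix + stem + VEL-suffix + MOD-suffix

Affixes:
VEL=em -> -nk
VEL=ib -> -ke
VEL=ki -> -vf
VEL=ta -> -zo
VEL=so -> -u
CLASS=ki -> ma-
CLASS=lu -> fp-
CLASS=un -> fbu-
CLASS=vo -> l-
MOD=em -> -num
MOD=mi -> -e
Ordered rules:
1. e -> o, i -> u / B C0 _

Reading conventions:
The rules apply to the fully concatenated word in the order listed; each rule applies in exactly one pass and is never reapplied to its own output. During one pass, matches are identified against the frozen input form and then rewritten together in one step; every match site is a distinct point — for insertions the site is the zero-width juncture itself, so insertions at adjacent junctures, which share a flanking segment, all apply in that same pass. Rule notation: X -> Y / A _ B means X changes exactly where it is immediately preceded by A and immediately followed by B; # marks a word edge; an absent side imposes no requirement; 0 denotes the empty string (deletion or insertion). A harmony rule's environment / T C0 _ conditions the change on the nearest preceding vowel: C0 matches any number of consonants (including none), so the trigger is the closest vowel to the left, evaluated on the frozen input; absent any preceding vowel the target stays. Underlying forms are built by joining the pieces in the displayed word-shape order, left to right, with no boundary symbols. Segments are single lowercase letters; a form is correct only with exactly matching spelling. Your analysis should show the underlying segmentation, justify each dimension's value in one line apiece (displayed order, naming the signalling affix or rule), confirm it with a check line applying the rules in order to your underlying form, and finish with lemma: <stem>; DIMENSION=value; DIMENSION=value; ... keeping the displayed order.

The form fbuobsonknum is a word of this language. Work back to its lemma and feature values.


underlying: fbu-ebso-nk-num
VEL=em - signalled by the affix -nk
CLASS=un - signalled by the affix fbu-
MOD=em - signalled by the affix -num
check: fbuebsonknum -> fbuobsonknum
lemma: ebso; VEL=em; CLASS=un; MOD=em


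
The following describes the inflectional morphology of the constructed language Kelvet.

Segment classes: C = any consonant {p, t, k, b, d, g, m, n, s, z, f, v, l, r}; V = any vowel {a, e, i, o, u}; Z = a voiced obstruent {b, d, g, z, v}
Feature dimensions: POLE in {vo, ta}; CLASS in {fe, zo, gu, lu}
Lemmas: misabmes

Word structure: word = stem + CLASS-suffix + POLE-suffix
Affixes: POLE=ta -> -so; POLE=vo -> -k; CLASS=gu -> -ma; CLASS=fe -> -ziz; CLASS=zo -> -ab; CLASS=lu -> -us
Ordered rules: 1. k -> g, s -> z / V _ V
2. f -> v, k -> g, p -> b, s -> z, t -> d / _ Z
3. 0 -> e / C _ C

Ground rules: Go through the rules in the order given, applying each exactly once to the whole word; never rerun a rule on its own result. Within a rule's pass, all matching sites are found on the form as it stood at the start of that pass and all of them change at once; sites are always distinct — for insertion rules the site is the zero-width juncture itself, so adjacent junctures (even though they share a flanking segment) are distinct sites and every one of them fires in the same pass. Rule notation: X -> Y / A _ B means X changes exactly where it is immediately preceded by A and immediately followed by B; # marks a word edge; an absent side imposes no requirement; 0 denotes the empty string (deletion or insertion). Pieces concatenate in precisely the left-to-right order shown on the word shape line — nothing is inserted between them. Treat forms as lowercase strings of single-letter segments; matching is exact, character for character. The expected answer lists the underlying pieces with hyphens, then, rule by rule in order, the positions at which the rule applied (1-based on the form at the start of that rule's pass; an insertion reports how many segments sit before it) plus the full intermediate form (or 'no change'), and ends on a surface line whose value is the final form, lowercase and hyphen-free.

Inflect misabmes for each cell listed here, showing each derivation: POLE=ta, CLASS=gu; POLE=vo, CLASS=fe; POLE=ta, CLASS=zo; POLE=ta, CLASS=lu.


cell POLE=ta, CLASS=gu:
underlying: misabmes-ma-so
1. k -> g, s -> z / V _ V: fires at position(s) 3, 11: mizabmesmazo
2. f -> v, k -> g, p -> b, s -> z, t -> d / _ Z: no change
3. 0 -> e / C _ C: inserts after position(s) 5, 8: mizabemesemazo
surface: mizabemesemazo

cell POLE=vo, CLASS=fe:
underlying: misabmes-ziz-k
1. k -> g, s -> z / V _ V: fires at position(s) 3: mizabmeszizk
2. f -> v, k -> g, p -> b, s -> z, t -> d / _ Z: fires at position(s) 8: mizabmezzizk
3. 0 -> e / C _ C: inserts after position(s) 5, 8, 11: mizabemezezizek
surface: mizabemezezizek

cell POLE=ta, CLASS=zo:
underlying: misabmes-ab-so
1. k -> g, s -> z / V _ V: fires at position(s) 3, 8: mizabmezabso
2. f -> v, k -> g, p -> b, s -> z, t -> d / _ Z: no change
3. 0 -> e / C _ C: inserts after position(s) 5, 10: mizabemezabeso
surface: mizabemezabeso

cell POLE=ta, CLASS=lu:
underlying: misabmes-us-so
1. k -> g, s -> z / V _ V: fires at position(s) 3, 8: mizabmezusso
2. f -> v, k -> g, p -> b, s -> z, t -> d / _ Z: no change
3. 0 -> e / C _ C: inserts after position(s) 5, 10: mizabemezuseso
surface: mizabemezuseso


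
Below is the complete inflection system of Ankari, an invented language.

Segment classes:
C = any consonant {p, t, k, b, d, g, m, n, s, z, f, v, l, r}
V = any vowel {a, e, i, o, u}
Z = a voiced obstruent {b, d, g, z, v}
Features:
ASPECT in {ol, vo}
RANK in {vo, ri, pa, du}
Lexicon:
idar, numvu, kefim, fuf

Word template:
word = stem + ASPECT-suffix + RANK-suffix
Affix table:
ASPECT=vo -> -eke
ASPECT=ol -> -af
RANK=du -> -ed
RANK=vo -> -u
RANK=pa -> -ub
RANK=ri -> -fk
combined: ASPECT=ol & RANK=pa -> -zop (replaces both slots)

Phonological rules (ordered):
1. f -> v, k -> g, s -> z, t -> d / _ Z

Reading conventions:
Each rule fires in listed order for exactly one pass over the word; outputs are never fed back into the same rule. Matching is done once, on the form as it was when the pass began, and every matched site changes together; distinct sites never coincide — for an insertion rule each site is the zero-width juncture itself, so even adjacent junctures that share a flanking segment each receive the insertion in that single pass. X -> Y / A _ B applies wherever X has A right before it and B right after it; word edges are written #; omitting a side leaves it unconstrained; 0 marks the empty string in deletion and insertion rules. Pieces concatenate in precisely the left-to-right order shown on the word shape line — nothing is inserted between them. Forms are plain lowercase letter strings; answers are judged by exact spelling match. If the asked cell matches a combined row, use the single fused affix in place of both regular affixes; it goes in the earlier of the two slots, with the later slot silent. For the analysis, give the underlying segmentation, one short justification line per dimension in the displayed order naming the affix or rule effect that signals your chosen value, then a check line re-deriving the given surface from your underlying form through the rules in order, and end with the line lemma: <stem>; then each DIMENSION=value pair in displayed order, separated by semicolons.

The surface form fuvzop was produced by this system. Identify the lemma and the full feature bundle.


underlying: fuf-zop
ASPECT=ol - signalled by the combined affix row
RANK=pa - signalled by the combined affix row
check: fufzop -> fuvzop
lemma: fuf; ASPECT=ol; RANK=pa


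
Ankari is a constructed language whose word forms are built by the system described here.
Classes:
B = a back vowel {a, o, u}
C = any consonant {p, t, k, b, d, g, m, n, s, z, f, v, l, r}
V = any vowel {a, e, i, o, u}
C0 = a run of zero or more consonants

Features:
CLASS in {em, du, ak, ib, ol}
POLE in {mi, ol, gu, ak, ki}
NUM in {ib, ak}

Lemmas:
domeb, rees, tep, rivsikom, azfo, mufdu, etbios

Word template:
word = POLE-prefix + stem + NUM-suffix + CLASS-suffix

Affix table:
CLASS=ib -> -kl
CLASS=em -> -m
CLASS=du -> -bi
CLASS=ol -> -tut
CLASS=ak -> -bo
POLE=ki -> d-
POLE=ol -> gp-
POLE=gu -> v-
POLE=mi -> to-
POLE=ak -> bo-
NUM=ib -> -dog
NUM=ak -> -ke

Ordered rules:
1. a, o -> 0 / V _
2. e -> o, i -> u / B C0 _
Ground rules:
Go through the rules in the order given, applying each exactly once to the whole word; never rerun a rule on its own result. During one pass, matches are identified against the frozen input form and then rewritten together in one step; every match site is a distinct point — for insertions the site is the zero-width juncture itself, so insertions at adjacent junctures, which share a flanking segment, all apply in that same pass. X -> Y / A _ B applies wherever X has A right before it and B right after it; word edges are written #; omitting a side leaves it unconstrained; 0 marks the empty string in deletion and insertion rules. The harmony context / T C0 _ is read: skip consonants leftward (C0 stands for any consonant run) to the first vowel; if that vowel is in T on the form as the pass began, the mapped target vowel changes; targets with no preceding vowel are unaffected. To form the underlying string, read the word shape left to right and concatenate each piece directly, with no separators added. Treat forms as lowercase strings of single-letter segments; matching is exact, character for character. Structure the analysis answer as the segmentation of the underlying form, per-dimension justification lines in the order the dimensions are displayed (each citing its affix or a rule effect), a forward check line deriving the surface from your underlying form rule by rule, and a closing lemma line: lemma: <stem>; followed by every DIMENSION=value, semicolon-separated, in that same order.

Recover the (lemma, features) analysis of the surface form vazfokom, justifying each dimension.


underlying: v-azfo-ke-m
CLASS=em - signalled by the affix -m
POLE=gu - signalled by the affix v-
NUM=ak - signalled by the affix -ke
check: vazfokem -> vazfokem -> vazfokom
lemma: azfo; CLASS=em; POLE=gu; NUM=ak


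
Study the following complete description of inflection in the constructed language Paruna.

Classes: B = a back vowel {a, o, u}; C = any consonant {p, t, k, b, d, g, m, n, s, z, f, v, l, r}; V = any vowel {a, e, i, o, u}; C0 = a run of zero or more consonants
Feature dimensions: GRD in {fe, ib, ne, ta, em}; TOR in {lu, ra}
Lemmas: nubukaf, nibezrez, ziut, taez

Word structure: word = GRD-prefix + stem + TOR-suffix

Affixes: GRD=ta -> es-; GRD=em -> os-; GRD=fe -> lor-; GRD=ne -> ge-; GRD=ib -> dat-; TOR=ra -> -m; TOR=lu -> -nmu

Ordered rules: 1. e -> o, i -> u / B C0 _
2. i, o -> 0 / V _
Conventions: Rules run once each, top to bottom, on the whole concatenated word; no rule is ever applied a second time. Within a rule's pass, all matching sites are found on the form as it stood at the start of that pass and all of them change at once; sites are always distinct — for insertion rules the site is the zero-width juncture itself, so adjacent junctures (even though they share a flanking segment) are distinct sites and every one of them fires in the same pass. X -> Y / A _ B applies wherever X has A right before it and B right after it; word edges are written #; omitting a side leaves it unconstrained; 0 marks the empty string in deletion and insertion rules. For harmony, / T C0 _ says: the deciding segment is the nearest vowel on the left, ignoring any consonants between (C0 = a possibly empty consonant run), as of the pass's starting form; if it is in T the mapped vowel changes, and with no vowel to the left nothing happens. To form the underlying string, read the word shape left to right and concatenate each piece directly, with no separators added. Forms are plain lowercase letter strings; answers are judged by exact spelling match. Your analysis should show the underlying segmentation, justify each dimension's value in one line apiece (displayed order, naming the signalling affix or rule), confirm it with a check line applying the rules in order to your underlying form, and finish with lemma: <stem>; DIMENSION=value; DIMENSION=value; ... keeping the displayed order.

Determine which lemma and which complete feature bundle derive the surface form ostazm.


underlying: os-taez-m
GRD=em - signalled by the affix os-
TOR=ra - signalled by the affix -m
check: ostaezm -> ostaozm -> ostazm
lemma: taez; GRD=em; TOR=ra


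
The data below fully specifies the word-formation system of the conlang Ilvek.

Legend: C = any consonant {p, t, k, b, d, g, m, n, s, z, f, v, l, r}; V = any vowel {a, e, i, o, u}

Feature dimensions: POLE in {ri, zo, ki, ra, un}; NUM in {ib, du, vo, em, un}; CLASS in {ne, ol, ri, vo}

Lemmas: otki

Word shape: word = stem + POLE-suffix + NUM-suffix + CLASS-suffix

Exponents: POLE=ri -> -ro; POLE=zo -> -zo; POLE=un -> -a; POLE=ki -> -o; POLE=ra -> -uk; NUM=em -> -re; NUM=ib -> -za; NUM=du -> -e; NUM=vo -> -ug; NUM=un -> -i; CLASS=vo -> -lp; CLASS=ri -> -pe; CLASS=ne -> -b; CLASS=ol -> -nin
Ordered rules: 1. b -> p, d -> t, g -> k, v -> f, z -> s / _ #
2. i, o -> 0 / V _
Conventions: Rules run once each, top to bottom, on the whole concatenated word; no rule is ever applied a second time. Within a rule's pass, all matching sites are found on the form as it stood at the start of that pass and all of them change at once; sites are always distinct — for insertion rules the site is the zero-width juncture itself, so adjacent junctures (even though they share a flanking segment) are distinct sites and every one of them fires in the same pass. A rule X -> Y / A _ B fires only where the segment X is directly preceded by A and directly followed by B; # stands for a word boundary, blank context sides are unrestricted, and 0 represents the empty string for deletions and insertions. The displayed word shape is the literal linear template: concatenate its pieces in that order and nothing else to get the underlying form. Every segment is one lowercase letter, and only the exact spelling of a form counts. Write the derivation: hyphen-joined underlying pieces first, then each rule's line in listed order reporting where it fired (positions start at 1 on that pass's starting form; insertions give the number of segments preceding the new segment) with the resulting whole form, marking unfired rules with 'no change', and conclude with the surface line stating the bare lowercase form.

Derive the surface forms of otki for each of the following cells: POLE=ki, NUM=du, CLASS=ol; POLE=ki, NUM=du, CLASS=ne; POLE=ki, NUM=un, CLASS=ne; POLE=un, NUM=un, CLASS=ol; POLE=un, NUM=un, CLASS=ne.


cell POLE=ki, NUM=du, CLASS=ol:
underlying: otki-o-e-nin
1. b -> p, d -> t, g -> k, v -> f, z -> s / _ #: no change
2. i, o -> 0 / V _: fires at position(s) 5: otkienin
surface: otkienin

cell POLE=ki, NUM=du, CLASS=ne:
underlying: otki-o-e-b
1. b -> p, d -> t, g -> k, v -> f, z -> s / _ #: fires at position(s) 7: otkioep
2. i, o -> 0 / V _: fires at position(s) 5: otkiep
surface: otkiep

cell POLE=ki, NUM=un, CLASS=ne:
underlying: otki-o-i-b
1. b -> p, d -> t, g -> k, v -> f, z -> s / _ #: fires at position(s) 7: otkioip
2. i, o -> 0 / V _: fires at position(s) 5, 6: otkip
surface: otkip

cell POLE=un, NUM=un, CLASS=ol:
underlying: otki-a-i-nin
1. b -> p, d -> t, g -> k, v -> f, z -> s / _ #: no change
2. i, o -> 0 / V _: fires at position(s) 6: otkianin
surface: otkianin

cell POLE=un, NUM=un, CLASS=ne:
underlying: otki-a-i-b
1. b -> p, d -> t, g -> k, v -> f, z -> s / _ #: fires at position(s) 7: otkiaip
2. i, o -> 0 / V _: fires at position(s) 6: otkiap
surface: otkiap
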